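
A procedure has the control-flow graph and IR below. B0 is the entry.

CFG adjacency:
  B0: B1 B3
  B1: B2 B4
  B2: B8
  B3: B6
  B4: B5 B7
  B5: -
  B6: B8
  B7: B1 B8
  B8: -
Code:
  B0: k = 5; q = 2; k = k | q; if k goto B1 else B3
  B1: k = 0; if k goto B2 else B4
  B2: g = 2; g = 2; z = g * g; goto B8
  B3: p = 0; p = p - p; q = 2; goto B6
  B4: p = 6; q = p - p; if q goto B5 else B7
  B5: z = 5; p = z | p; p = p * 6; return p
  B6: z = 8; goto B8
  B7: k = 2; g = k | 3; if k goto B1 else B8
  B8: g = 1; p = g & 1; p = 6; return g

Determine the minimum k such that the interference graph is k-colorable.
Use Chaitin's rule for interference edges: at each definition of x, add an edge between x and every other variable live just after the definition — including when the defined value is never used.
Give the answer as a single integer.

def/use:
  B0 def {k,q} use ∅
  B1 def {k} use ∅
  B2 def {g,z} use ∅
  B3 def {p,q} use ∅
  B4 def {p,q} use ∅
  B5 def {p,z} use {p}
  B6 def {z} use ∅
  B7 def {g,k} use ∅
  B8 def {g,p} use ∅

Live sets:
  live B0: ∅→∅
  live B1: ∅→∅
  live B2: ∅→∅
  live B3: ∅→∅
  live B4: ∅→{p}
  live B5: {p}→∅
  live B6: ∅→∅
  live B7: ∅→∅
  live B8: ∅→∅

Conflict graph:
  g: {k,p}
  k: {g,q}
  p: {g,q,z}
  q: {k,p}
  z: {p}

Colouring:
  lower bound: {g,k} mutually conflict ⇒ χ ≥ 2
  2-colouring: c0={k,p}  c1={g,q,z}
  χ = 2

Answer: 2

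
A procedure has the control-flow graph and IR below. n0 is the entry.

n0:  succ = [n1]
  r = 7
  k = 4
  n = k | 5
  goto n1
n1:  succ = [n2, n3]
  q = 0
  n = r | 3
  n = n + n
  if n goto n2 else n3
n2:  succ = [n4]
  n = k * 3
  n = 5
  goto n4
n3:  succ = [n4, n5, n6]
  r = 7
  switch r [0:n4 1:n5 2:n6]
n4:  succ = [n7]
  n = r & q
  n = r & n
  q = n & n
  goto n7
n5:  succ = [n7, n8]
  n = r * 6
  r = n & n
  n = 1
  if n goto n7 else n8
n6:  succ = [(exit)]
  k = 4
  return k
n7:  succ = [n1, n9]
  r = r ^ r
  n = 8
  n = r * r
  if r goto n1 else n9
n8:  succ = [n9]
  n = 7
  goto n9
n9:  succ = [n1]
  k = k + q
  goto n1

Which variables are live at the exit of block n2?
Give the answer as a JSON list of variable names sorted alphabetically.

Answer: ["k", "q", "r"]

Working:
def/use:
  n0: def={k,n,r} ue=∅
  n1: def={n,q} ue={r}
  n2: def={n} ue={k}
  n3: def={r} ue=∅
  n4: def={n,q} ue={q,r}
  n5: def={n,r} ue={r}
  n6: def={k} ue=∅
  n7: def={n,r} ue={r}
  n8: def={n} ue=∅
  n9: def={k} ue={k,q}

Liveness:
  n0 li=∅ lo={k,r}
  n1 li={k,r} lo={k,q,r}
  n2 li={k,q,r} lo={k,q,r}
  n3 li={k,q} lo={k,q,r}
  n4 li={k,q,r} lo={k,q,r}
  n5 li={k,q,r} lo={k,q,r}
  n6 li=∅ lo=∅
  n7 li={k,q,r} lo={k,q,r}
  n8 li={k,q,r} lo={k,q,r}
  n9 li={k,q,r} lo={k,r}

live-out(n2) = ["k", "q", "r"]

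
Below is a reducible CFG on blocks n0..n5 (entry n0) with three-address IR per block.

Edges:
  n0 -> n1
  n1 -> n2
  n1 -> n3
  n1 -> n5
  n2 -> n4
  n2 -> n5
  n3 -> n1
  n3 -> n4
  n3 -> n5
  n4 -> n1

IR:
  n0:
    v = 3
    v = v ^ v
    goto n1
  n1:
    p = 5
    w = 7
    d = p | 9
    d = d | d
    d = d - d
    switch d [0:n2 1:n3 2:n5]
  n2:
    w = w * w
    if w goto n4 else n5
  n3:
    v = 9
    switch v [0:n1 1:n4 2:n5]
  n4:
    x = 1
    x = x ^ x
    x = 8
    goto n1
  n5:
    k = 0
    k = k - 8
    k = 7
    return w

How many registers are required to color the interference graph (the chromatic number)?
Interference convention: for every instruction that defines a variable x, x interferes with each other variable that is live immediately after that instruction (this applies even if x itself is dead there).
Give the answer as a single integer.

Answer: 2

Analysis:
def/use:
  n0: {v} / ∅
  n1: {d,p,w} / ∅
  n2: {w} / {w}
  n3: {v} / ∅
  n4: {x} / ∅
  n5: {k} / {w}

Liveness:
  n0 li=∅ lo=∅
  n1 li=∅ lo={w}
  n2 li={w} lo={w}
  n3 li={w} lo={w}
  n4 li=∅ lo=∅
  n5 li={w} lo=∅

Interference:
  d — {w}
  k — {w}
  p — {w}
  v — {w}
  w — {d,k,p,v}
  x — ∅

Colouring:
  lower bound: {d,w} mutually conflict ⇒ χ ≥ 2
  assign d→r1 k→r1 p→r1 v→r1 w→r0 x→r0 — no edge inside a register ⇒ χ ≤ 2
  χ = 2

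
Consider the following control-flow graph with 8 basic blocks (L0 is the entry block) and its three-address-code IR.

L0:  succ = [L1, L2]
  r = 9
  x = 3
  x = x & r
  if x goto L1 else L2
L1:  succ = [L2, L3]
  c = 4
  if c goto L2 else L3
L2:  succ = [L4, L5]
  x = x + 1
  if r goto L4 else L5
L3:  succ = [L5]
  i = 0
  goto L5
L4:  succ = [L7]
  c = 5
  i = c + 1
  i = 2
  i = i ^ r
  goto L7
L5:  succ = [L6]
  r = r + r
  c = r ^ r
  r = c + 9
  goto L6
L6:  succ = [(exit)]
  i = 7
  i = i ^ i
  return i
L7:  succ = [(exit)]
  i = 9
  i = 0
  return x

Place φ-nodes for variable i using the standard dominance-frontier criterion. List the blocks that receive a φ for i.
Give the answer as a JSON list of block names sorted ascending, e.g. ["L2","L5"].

Answer: ["L5"]

Derivation:
idom tree: L1←L0 L2←L0 L3←L1 L4←L2 L5←L0 L6←L5 L7←L4
Join-block Dom:
  L2: preds {L0,L1}: {L0} ∩ {L0,L1} = {L0}; idom=L0
  L5: preds {L2,L3}: {L0,L2} ∩ {L0,L1,L3} = {L0}; idom=L0

Frontier:
  L2←L0: walk · to L0
  L2←L1: walk L1 to L0
  L5←L2: walk L2 to L0
  L5←L3: walk L3→L1 to L0
  L0: DF=∅
  L1: DF={L2,L5}
  L2: DF={L5}
  L3: DF={L5}
  L4: DF=∅
  L5: DF=∅
  L6: DF=∅
  L7: DF=∅

φ for i: defs {L3,L4,L6,L7}
  DF⁺ = {L5}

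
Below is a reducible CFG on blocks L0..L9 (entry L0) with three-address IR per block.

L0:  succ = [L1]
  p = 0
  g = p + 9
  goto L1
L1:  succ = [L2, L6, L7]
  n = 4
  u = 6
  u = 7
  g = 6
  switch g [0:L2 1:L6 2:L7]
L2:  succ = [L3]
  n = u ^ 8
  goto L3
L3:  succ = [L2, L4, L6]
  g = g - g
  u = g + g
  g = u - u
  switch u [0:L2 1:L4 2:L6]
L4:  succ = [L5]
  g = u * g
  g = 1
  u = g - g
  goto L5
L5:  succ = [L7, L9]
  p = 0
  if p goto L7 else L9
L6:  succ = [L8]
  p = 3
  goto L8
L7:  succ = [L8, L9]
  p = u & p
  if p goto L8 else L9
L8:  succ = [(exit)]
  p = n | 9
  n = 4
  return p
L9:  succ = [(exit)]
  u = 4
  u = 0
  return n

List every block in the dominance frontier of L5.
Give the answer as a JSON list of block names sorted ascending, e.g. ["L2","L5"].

Answer: ["L7", "L9"]

Working:
idom tree: L1←L0 L2←L1 L3←L2 L4←L3 L5←L4 L6←L1 L7←L1 L8←L1 L9←L1
Dom at joins:
  L2: preds {L1,L3}: {L0,L1} ∩ {L0,L1,L2,L3} = {L0,L1}; idom=L1
  L6: preds {L1,L3}: {L0,L1} ∩ {L0,L1,L2,L3} = {L0,L1}; idom=L1
  L7: preds {L1,L5}: {L0,L1} ∩ {L0,L1,L2,L3,L4,L5} = {L0,L1}; idom=L1
  L8: preds {L6,L7}: {L0,L1,L6} ∩ {L0,L1,L7} = {L0,L1}; idom=L1
  L9: preds {L5,L7}: {L0,L1,L2,L3,L4,L5} ∩ {L0,L1,L7} = {L0,L1}; idom=L1

DF walk-up:
  L2←L1: walk · to L1
  L2←L3: walk L3→L2 to L1
  L6←L1: walk · to L1
  L6←L3: walk L3→L2 to L1
  L7←L1: walk · to L1
  L7←L5: walk L5→L4→L3→L2 to L1
  L8←L6: walk L6 to L1
  L8←L7: walk L7 to L1
  L9←L5: walk L5→L4→L3→L2 to L1
  L9←L7: walk L7 to L1
  DF(L0)=∅
  DF(L1)=∅
  DF(L2)={L2,L6,L7,L9}
  DF(L3)={L2,L6,L7,L9}
  DF(L4)={L7,L9}
  DF(L5)={L7,L9}
  DF(L6)={L8}
  DF(L7)={L8,L9}
  DF(L8)=∅
  DF(L9)=∅

DF(L5) = ["L7", "L9"]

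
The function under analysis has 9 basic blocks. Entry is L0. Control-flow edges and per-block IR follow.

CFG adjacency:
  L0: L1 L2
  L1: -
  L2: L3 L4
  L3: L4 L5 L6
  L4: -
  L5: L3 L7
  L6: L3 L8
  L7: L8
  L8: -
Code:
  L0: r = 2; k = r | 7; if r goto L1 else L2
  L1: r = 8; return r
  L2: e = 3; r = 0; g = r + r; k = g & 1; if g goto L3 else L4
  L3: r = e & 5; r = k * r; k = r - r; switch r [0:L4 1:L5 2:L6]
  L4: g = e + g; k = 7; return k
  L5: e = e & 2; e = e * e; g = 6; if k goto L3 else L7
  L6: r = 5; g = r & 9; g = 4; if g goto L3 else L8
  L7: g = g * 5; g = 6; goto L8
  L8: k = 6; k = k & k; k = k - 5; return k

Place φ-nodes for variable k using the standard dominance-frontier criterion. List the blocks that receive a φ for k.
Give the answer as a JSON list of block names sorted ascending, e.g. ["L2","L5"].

idom tree: L1←L0 L2←L0 L3←L2 L4←L2 L5←L3 L6←L3 L7←L5 L8←L3
Dom at joins:
  L3: preds {L2,L5,L6}: {L0,L2} ∩ {L0,L2,L3,L5} ∩ {L0,L2,L3,L6} = {L0,L2}; idom=L2
  L4: preds {L2,L3}: {L0,L2} ∩ {L0,L2,L3} = {L0,L2}; idom=L2
  L8: preds {L6,L7}: {L0,L2,L3,L6} ∩ {L0,L2,L3,L5,L7} = {L0,L2,L3}; idom=L3

DF walk-up:
  L3←L2: walk · to L2
  L3←L5: walk L5→L3 to L2
  L3←L6: walk L6→L3 to L2
  L4←L2: walk · to L2
  L4←L3: walk L3 to L2
  L8←L6: walk L6 to L3
  L8←L7: walk L7→L5 to L3
  L0 → ∅
  L1 → ∅
  L2 → ∅
  L3 → {L3,L4}
  L4 → ∅
  L5 → {L3,L8}
  L6 → {L3,L8}
  L7 → {L8}
  L8 → ∅

φ for k: defs {L0,L2,L3,L4,L8}
  DF⁺ = {L3,L4}

Answer: ["L3", "L4"]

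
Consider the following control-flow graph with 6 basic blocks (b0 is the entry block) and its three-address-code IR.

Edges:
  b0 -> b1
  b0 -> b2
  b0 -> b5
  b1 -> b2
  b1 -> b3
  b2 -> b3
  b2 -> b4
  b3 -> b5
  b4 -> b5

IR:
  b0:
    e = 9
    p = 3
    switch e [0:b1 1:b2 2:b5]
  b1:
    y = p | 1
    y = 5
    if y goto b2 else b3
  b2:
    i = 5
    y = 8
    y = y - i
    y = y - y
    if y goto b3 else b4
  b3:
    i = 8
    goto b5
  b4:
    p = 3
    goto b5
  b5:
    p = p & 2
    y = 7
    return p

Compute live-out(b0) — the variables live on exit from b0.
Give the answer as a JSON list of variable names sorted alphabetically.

Per-block:
  b0 def {e,p} use ∅
  b1 def {y} use {p}
  b2 def {i,y} use ∅
  b3 def {i} use ∅
  b4 def {p} use ∅
  b5 def {p,y} use {p}

Live sets:
  b0 li=∅ lo={p}
  b1 li={p} lo={p}
  b2 li={p} lo={p}
  b3 li={p} lo={p}
  b4 li=∅ lo={p}
  b5 li={p} lo=∅

live-out(b0) = ["p"]

Answer: ["p"]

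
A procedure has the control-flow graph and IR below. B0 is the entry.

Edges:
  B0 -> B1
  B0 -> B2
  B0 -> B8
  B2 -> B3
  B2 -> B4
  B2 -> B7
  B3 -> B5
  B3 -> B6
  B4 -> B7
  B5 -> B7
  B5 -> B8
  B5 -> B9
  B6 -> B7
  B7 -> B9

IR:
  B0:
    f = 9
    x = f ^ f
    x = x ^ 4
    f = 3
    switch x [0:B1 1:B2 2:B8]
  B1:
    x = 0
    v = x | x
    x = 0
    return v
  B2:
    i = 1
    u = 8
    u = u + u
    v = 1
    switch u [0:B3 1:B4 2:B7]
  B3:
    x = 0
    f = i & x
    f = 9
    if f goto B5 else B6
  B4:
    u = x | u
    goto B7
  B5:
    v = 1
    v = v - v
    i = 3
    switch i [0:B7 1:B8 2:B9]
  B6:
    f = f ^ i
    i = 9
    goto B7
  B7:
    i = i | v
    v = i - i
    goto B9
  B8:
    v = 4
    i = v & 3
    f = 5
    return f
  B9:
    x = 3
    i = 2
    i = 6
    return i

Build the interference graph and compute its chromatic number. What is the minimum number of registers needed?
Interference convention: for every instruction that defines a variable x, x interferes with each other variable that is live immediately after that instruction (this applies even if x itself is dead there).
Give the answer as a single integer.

Block summaries:
  B0: def={f,x} ue=∅
  B1: def={v,x} ue=∅
  B2: def={i,u,v} ue=∅
  B3: def={f,x} ue={i}
  B4: def={u} ue={u,x}
  B5: def={i,v} ue=∅
  B6: def={f,i} ue={f,i}
  B7: def={i,v} ue={i,v}
  B8: def={f,i,v} ue=∅
  B9: def={i,x} ue=∅

Backward fixpoint:
  live B0: ∅→{x}
  live B1: ∅→∅
  live B2: {x}→{i,u,v,x}
  live B3: {i,v}→{f,i,v}
  live B4: {i,u,v,x}→{i,v}
  live B5: ∅→{i,v}
  live B6: {f,i,v}→{i,v}
  live B7: {i,v}→∅
  live B8: ∅→∅
  live B9: ∅→∅

Conflict graph:
  f: {i,v,x}
  i: {f,u,v,x}
  u: {i,v,x}
  v: {f,i,u,x}
  x: {f,i,u,v}

Registers:
  {f,i,v,x} pairwise interfere (4-clique) ⇒ χ ≥ 4
  assign f→R3 i→R0 u→R3 v→R1 x→R2 — no edge inside a register ⇒ χ ≤ 4
  χ = 4

Answer: 4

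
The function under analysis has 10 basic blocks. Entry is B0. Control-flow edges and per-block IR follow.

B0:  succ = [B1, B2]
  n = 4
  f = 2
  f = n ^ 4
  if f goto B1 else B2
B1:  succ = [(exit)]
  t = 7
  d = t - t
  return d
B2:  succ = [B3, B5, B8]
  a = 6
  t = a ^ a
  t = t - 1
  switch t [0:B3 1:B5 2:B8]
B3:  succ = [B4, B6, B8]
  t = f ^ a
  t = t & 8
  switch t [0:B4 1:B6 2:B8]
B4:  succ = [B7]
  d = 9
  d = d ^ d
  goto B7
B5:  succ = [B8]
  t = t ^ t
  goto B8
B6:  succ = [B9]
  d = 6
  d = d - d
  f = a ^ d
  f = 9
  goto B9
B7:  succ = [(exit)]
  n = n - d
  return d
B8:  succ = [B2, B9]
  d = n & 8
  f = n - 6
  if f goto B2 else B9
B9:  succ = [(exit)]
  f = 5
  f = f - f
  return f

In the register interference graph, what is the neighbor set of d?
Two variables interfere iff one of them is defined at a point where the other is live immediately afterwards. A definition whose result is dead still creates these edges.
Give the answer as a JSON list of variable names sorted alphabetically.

Answer: ["a", "n"]

Analysis:
Block summaries:
  B0: {f,n} / ∅
  B1: {d,t} / ∅
  B2: {a,t} / ∅
  B3: {t} / {a,f}
  B4: {d} / ∅
  B5: {t} / {t}
  B6: {d,f} / {a}
  B7: {n} / {d,n}
  B8: {d,f} / {n}
  B9: {f} / ∅

Liveness:
  B0 li=∅ lo={f,n}
  B1 li=∅ lo=∅
  B2 li={f,n} lo={a,f,n,t}
  B3 li={a,f,n} lo={a,n}
  B4 li={n} lo={d,n}
  B5 li={n,t} lo={n}
  B6 li={a} lo=∅
  B7 li={d,n} lo=∅
  B8 li={n} lo={f,n}
  B9 li=∅ lo=∅

Interference:
  a↔{d,f,n,t}
  d↔{a,n}
  f↔{a,n,t}
  n↔{a,d,f,t}
  t↔{a,f,n}

N(d) = ["a", "n"]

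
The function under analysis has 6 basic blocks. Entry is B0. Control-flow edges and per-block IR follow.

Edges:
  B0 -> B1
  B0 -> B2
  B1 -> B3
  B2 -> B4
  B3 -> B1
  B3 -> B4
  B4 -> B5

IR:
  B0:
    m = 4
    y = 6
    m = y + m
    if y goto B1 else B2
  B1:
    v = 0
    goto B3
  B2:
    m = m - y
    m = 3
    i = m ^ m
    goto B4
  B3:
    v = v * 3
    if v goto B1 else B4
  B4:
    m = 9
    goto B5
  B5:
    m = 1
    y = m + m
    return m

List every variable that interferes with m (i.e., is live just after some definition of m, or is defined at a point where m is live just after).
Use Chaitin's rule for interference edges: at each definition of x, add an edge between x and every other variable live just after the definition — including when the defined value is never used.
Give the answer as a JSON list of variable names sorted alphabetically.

Block summaries:
  B0: def={m,y} ue=∅
  B1: def={v} ue=∅
  B2: def={i,m} ue={m,y}
  B3: def={v} ue={v}
  B4: def={m} ue=∅
  B5: def={m,y} ue=∅

Backward fixpoint:
  B0: in=∅ out={m,y}
  B1: in=∅ out={v}
  B2: in={m,y} out=∅
  B3: in={v} out=∅
  B4: in=∅ out=∅
  B5: in=∅ out=∅

Interfere edges:
  i: ∅
  m: {y}
  v: ∅
  y: {m}

N(m) = ["y"]

Answer: ["y"]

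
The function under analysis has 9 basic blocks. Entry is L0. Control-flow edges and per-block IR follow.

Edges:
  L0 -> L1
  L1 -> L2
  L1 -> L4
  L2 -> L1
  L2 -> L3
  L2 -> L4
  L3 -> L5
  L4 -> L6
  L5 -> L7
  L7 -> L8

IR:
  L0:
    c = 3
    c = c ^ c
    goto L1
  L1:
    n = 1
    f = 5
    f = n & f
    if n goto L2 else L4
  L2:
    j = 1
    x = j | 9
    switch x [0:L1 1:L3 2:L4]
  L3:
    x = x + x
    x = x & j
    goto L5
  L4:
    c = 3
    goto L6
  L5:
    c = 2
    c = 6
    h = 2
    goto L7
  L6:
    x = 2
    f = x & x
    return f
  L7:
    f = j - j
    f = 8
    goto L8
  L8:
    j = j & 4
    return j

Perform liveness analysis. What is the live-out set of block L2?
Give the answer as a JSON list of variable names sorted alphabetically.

Per-block:
  L0 def {c} use ∅
  L1 def {f,n} use ∅
  L2 def {j,x} use ∅
  L3 def {x} use {j,x}
  L4 def {c} use ∅
  L5 def {c,h} use ∅
  L6 def {f,x} use ∅
  L7 def {f} use {j}
  L8 def {j} use {j}

Liveness:
  L0 li=∅ lo=∅
  L1 li=∅ lo=∅
  L2 li=∅ lo={j,x}
  L3 li={j,x} lo={j}
  L4 li=∅ lo=∅
  L5 li={j} lo={j}
  L6 li=∅ lo=∅
  L7 li={j} lo={j}
  L8 li={j} lo=∅

live-out(L2) = ["j", "x"]

Answer: ["j", "x"]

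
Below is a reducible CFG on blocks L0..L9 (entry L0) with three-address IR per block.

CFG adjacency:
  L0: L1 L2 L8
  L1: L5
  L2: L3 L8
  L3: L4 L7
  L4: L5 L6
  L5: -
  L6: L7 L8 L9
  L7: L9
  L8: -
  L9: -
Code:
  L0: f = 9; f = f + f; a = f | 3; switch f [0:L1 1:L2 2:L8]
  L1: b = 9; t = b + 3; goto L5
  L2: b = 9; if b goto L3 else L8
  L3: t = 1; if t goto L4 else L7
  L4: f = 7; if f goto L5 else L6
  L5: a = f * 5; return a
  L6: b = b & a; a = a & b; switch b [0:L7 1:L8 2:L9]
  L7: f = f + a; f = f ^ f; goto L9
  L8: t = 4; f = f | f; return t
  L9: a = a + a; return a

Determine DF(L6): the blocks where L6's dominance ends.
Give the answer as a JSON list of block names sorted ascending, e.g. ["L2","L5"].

idom tree: L1←L0 L2←L0 L3←L2 L4←L3 L5←L0 L6←L4 L7←L3 L8←L0 L9←L3
Dom∩ at merges:
  L5: preds {L1,L4}: {L0,L1} ∩ {L0,L2,L3,L4} = {L0}; idom=L0
  L7: preds {L3,L6}: {L0,L2,L3} ∩ {L0,L2,L3,L4,L6} = {L0,L2,L3}; idom=L3
  L8: preds {L0,L2,L6}: {L0} ∩ {L0,L2} ∩ {L0,L2,L3,L4,L6} = {L0}; idom=L0
  L9: preds {L6,L7}: {L0,L2,L3,L4,L6} ∩ {L0,L2,L3,L7} = {L0,L2,L3}; idom=L3

DF derivation:
  join L5 pred L1: L1 stop@L0
  join L5 pred L4: L4→L3→L2 stop@L0
  join L7 pred L3: · stop@L3
  join L7 pred L6: L6→L4 stop@L3
  join L8 pred L0: · stop@L0
  join L8 pred L2: L2 stop@L0
  join L8 pred L6: L6→L4→L3→L2 stop@L0
  join L9 pred L6: L6→L4 stop@L3
  join L9 pred L7: L7 stop@L3
  L0: DF=∅
  L1: DF={L5}
  L2: DF={L5,L8}
  L3: DF={L5,L8}
  L4: DF={L5,L7,L8,L9}
  L5: DF=∅
  L6: DF={L7,L8,L9}
  L7: DF={L9}
  L8: DF=∅
  L9: DF=∅

DF(L6) = ["L7", "L8", "L9"]

Answer: ["L7", "L8", "L9"]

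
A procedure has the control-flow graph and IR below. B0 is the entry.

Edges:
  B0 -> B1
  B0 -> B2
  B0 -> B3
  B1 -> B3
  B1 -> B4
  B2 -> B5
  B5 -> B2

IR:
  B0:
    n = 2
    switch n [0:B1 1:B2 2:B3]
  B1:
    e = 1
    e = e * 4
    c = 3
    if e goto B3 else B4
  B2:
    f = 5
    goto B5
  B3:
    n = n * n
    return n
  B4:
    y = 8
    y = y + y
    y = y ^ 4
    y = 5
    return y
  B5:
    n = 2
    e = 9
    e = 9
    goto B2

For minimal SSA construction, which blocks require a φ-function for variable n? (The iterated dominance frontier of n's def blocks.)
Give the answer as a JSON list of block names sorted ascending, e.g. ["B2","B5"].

Answer: ["B2"]

Analysis:
idom tree: B1←B0 B2←B0 B3←B0 B4←B1 B5←B2
Join-block Dom:
  B2: preds {B0,B5}: {B0} ∩ {B0,B2,B5} = {B0}; idom=B0
  B3: preds {B0,B1}: {B0} ∩ {B0,B1} = {B0}; idom=B0

DF walk-up:
  join B2 pred B0: · stop@B0
  join B2 pred B5: B5→B2 stop@B0
  join B3 pred B0: · stop@B0
  join B3 pred B1: B1 stop@B0
  B0: DF=∅
  B1: DF={B3}
  B2: DF={B2}
  B3: DF=∅
  B4: DF=∅
  B5: DF={B2}

φ for n: defs {B0,B3,B5}
  DF⁺ = {B2}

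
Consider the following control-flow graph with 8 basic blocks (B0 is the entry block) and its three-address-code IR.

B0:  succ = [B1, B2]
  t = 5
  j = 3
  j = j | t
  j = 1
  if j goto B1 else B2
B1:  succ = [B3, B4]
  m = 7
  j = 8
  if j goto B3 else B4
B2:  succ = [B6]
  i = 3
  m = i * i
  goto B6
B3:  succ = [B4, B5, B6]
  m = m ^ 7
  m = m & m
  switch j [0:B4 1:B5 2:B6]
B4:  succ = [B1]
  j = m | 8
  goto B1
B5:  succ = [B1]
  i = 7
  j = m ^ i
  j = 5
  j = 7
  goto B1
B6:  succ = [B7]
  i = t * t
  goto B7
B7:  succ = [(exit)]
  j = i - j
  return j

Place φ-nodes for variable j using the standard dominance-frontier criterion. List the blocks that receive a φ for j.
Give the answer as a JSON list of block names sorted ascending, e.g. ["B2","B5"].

Answer: ["B1", "B6"]

Working:
idom tree: B1←B0 B2←B0 B3←B1 B4←B1 B5←B3 B6←B0 B7←B6
Dom at joins:
  B1: preds {B0,B4,B5}: {B0} ∩ {B0,B1,B4} ∩ {B0,B1,B3,B5} = {B0}; idom=B0
  B4: preds {B1,B3}: {B0,B1} ∩ {B0,B1,B3} = {B0,B1}; idom=B1
  B6: preds {B2,B3}: {B0,B2} ∩ {B0,B1,B3} = {B0}; idom=B0

DF derivation:
  B1←B0: walk · to B0
  B1←B4: walk B4→B1 to B0
  B1←B5: walk B5→B3→B1 to B0
  B4←B1: walk · to B1
  B4←B3: walk B3 to B1
  B6←B2: walk B2 to B0
  B6←B3: walk B3→B1 to B0
  B0 → ∅
  B1 → {B1,B6}
  B2 → {B6}
  B3 → {B1,B4,B6}
  B4 → {B1}
  B5 → {B1}
  B6 → ∅
  B7 → ∅

φ for j: defs {B0,B1,B4,B5,B7}
  DF⁺ = {B1,B6}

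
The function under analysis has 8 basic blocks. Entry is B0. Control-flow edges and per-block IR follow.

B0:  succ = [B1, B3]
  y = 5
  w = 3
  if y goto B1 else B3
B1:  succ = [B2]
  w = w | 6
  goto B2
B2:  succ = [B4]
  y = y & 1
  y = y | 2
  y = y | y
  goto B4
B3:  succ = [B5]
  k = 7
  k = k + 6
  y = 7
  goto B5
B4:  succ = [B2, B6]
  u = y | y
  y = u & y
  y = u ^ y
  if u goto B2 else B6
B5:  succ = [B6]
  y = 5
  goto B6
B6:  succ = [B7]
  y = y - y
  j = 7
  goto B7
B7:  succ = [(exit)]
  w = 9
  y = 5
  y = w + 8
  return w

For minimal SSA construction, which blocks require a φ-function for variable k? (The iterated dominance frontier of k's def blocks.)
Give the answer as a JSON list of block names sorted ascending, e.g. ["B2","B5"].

Answer: ["B6"]

Working:
idom tree: B1←B0 B2←B1 B3←B0 B4←B2 B5←B3 B6←B0 B7←B6
Dom∩ at merges:
  B2: preds {B1,B4}: {B0,B1} ∩ {B0,B1,B2,B4} = {B0,B1}; idom=B1
  B6: preds {B4,B5}: {B0,B1,B2,B4} ∩ {B0,B3,B5} = {B0}; idom=B0

DF walk-up:
  B2←B1: walk · to B1
  B2←B4: walk B4→B2 to B1
  B6←B4: walk B4→B2→B1 to B0
  B6←B5: walk B5→B3 to B0
  B0: DF=∅
  B1: DF={B6}
  B2: DF={B2,B6}
  B3: DF={B6}
  B4: DF={B2,B6}
  B5: DF={B6}
  B6: DF=∅
  B7: DF=∅

φ for k: defs {B3}
  DF⁺ = {B6}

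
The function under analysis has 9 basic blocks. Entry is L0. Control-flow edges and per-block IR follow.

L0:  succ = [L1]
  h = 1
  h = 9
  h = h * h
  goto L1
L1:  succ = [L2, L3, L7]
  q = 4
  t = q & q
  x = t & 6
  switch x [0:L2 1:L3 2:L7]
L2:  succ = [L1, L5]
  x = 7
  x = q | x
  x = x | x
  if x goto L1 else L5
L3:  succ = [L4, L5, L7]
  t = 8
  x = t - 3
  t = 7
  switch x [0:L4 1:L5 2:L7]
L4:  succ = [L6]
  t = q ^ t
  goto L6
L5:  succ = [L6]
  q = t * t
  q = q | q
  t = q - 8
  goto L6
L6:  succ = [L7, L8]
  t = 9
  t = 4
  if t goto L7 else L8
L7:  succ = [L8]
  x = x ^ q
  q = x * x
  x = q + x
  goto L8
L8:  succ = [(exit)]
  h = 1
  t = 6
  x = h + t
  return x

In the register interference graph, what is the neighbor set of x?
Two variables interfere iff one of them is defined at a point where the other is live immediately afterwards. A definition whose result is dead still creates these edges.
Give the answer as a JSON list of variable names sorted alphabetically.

Per-block:
  L0 def {h} use ∅
  L1 def {q,t,x} use ∅
  L2 def {x} use {q}
  L3 def {t,x} use ∅
  L4 def {t} use {q,t}
  L5 def {q,t} use {t}
  L6 def {t} use ∅
  L7 def {q,x} use {q,x}
  L8 def {h,t,x} use ∅

Live sets:
  L0 li=∅ lo=∅
  L1 li=∅ lo={q,t,x}
  L2 li={q,t} lo={t,x}
  L3 li={q} lo={q,t,x}
  L4 li={q,t,x} lo={q,x}
  L5 li={t,x} lo={q,x}
  L6 li={q,x} lo={q,x}
  L7 li={q,x} lo=∅
  L8 li=∅ lo=∅

Interfere edges:
  h — {t}
  q — {t,x}
  t — {h,q,x}
  x — {q,t}

N(x) = ["q", "t"]

Answer: ["q", "t"]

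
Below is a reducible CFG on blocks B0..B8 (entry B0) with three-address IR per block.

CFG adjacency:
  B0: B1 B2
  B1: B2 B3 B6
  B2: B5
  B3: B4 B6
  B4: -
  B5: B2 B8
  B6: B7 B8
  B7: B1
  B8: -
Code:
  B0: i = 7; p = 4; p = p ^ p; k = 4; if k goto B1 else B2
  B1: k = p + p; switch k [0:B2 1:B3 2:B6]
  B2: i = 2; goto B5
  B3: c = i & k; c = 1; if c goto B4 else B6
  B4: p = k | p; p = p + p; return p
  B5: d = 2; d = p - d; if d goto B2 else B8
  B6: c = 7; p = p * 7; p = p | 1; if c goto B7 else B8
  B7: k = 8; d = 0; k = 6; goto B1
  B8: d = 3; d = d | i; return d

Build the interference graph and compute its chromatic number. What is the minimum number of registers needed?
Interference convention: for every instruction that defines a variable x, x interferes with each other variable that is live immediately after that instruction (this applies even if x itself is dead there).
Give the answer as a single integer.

Block summaries:
  B0: def={i,k,p} ue=∅
  B1: def={k} ue={p}
  B2: def={i} ue=∅
  B3: def={c} ue={i,k}
  B4: def={p} ue={k,p}
  B5: def={d} ue={p}
  B6: def={c,p} ue={p}
  B7: def={d,k} ue=∅
  B8: def={d} ue={i}

Liveness:
  B0: in=∅ out={i,p}
  B1: in={i,p} out={i,k,p}
  B2: in={p} out={i,p}
  B3: in={i,k,p} out={i,k,p}
  B4: in={k,p} out=∅
  B5: in={i,p} out={i,p}
  B6: in={i,p} out={i,p}
  B7: in={i,p} out={i,p}
  B8: in={i} out=∅

Interfere edges:
  c — {i,k,p}
  d — {i,p}
  i — {c,d,k,p}
  k — {c,i,p}
  p — {c,d,i,k}

Registers:
  lower bound: {c,i,k,p} mutually conflict ⇒ χ ≥ 4
  assign c→R2 d→R2 i→R0 k→R3 p→R1 — no edge inside a register ⇒ χ ≤ 4
  χ = 4

Answer: 4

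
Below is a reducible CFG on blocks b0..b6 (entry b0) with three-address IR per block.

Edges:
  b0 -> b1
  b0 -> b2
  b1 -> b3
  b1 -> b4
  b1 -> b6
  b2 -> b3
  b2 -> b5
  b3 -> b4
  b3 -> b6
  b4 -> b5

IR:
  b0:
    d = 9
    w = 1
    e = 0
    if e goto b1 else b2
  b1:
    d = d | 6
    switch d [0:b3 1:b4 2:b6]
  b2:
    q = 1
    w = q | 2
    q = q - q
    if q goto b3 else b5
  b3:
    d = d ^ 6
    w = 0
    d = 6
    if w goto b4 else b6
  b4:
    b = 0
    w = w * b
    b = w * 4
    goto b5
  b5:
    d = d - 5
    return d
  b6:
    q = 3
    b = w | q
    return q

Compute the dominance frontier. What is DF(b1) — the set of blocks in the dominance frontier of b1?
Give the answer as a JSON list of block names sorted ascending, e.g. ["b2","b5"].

idom tree: b1←b0 b2←b0 b3←b0 b4←b0 b5←b0 b6←b0
Dom at joins:
  b3: preds {b1,b2}: {b0,b1} ∩ {b0,b2} = {b0}; idom=b0
  b4: preds {b1,b3}: {b0,b1} ∩ {b0,b3} = {b0}; idom=b0
  b5: preds {b2,b4}: {b0,b2} ∩ {b0,b4} = {b0}; idom=b0
  b6: preds {b1,b3}: {b0,b1} ∩ {b0,b3} = {b0}; idom=b0

Frontier:
  b3←b1: walk b1 to b0
  b3←b2: walk b2 to b0
  b4←b1: walk b1 to b0
  b4←b3: walk b3 to b0
  b5←b2: walk b2 to b0
  b5←b4: walk b4 to b0
  b6←b1: walk b1 to b0
  b6←b3: walk b3 to b0
  DF(b0)=∅
  DF(b1)={b3,b4,b6}
  DF(b2)={b3,b5}
  DF(b3)={b4,b6}
  DF(b4)={b5}
  DF(b5)=∅
  DF(b6)=∅

DF(b1) = ["b3", "b4", "b6"]

Answer: ["b3", "b4", "b6"]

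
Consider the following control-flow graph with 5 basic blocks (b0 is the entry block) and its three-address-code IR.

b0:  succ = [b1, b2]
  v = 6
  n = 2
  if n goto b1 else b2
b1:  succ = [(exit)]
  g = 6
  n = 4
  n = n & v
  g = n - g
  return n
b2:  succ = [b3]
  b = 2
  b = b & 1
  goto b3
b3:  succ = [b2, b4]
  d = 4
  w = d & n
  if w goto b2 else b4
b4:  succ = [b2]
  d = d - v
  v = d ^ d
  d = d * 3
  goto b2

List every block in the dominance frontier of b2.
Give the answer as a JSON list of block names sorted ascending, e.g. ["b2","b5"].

idom tree: b1←b0 b2←b0 b3←b2 b4←b3
Dom∩ at merges:
  b2: preds {b0,b3,b4}: {b0} ∩ {b0,b2,b3} ∩ {b0,b2,b3,b4} = {b0}; idom=b0

Frontier:
  join b2 pred b0: · stop@b0
  join b2 pred b3: b3→b2 stop@b0
  join b2 pred b4: b4→b3→b2 stop@b0
  DF(b0)=∅
  DF(b1)=∅
  DF(b2)={b2}
  DF(b3)={b2}
  DF(b4)={b2}

DF(b2) = ["b2"]

Answer: ["b2"]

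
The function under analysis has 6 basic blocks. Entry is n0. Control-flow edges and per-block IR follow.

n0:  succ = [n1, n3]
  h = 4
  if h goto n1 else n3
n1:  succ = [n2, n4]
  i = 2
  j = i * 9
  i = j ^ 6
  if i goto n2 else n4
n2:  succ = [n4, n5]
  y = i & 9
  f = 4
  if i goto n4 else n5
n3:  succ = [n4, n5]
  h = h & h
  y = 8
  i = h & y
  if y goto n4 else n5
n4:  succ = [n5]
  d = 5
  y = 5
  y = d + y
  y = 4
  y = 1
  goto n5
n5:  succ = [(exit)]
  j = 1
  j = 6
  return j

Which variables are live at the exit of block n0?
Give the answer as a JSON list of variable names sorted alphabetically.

def/use:
  n0: {h} / ∅
  n1: {i,j} / ∅
  n2: {f,y} / {i}
  n3: {h,i,y} / {h}
  n4: {d,y} / ∅
  n5: {j} / ∅

Backward fixpoint:
  n0 li=∅ lo={h}
  n1 li=∅ lo={i}
  n2 li={i} lo=∅
  n3 li={h} lo=∅
  n4 li=∅ lo=∅
  n5 li=∅ lo=∅

live-out(n0) = ["h"]

Answer: ["h"]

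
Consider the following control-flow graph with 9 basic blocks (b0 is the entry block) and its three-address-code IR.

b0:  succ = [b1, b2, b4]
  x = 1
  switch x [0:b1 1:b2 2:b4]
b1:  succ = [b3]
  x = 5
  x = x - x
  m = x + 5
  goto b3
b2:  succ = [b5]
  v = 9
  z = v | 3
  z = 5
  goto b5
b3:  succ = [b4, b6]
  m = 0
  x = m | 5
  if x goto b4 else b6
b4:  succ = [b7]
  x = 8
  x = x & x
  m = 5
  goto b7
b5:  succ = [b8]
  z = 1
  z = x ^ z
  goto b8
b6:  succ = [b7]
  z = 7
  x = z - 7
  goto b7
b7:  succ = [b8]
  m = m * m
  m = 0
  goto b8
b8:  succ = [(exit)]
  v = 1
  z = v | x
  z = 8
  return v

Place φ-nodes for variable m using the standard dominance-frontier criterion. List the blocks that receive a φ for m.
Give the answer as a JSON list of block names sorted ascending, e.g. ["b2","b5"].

idom tree: b1←b0 b2←b0 b3←b1 b4←b0 b5←b2 b6←b3 b7←b0 b8←b0
Join-block Dom:
  b4: preds {b0,b3}: {b0} ∩ {b0,b1,b3} = {b0}; idom=b0
  b7: preds {b4,b6}: {b0,b4} ∩ {b0,b1,b3,b6} = {b0}; idom=b0
  b8: preds {b5,b7}: {b0,b2,b5} ∩ {b0,b7} = {b0}; idom=b0

DF derivation:
  b4←b0: walk · to b0
  b4←b3: walk b3→b1 to b0
  b7←b4: walk b4 to b0
  b7←b6: walk b6→b3→b1 to b0
  b8←b5: walk b5→b2 to b0
  b8←b7: walk b7 to b0
  b0 → ∅
  b1 → {b4,b7}
  b2 → {b8}
  b3 → {b4,b7}
  b4 → {b7}
  b5 → {b8}
  b6 → {b7}
  b7 → {b8}
  b8 → ∅

φ for m: defs {b1,b3,b4,b7}
  DF⁺ = {b4,b7,b8}

Answer: ["b4", "b7", "b8"]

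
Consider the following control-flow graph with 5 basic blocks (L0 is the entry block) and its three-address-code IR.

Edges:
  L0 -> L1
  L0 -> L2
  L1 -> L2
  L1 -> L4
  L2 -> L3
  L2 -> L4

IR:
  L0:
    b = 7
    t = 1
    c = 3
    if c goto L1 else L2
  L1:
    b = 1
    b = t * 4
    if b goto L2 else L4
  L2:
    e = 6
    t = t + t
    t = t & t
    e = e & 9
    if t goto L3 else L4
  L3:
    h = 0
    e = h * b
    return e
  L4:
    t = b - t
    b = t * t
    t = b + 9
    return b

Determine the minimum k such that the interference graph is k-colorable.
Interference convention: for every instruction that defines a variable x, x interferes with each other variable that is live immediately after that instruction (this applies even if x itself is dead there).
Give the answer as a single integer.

Block summaries:
  L0: {b,c,t} / ∅
  L1: {b} / {t}
  L2: {e,t} / {t}
  L3: {e,h} / {b}
  L4: {b,t} / {b,t}

Live sets:
  L0 li=∅ lo={b,t}
  L1 li={t} lo={b,t}
  L2 li={b,t} lo={b,t}
  L3 li={b} lo=∅
  L4 li={b,t} lo=∅

Interfere edges:
  b↔{c,e,h,t}
  c↔{b,t}
  e↔{b,t}
  h↔{b}
  t↔{b,c,e}

Chromatic number:
  clique {b,c,t} ⇒ need ≥ 3
  assign b→c0 c→c2 e→c2 h→c1 t→c1 — no edge inside a register ⇒ χ ≤ 3
  χ = 3

Answer: 3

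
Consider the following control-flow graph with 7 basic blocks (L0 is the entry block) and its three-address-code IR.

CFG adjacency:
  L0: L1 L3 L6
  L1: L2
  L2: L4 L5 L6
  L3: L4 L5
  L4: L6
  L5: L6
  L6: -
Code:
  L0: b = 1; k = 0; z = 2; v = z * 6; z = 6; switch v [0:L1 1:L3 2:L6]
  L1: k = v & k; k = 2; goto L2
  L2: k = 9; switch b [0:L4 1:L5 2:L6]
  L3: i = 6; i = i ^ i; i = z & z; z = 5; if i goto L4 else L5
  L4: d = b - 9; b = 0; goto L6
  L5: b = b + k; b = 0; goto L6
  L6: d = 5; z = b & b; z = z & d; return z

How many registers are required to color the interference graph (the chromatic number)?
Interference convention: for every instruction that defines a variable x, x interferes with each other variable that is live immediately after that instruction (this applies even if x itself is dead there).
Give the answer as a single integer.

Answer: 4

Analysis:
Block summaries:
  L0 def {b,k,v,z} use ∅
  L1 def {k} use {k,v}
  L2 def {k} use {b}
  L3 def {i,z} use {z}
  L4 def {b,d} use {b}
  L5 def {b} use {b,k}
  L6 def {d,z} use {b}

Backward fixpoint:
  L0 li=∅ lo={b,k,v,z}
  L1 li={b,k,v} lo={b}
  L2 li={b} lo={b,k}
  L3 li={b,k,z} lo={b,k}
  L4 li={b} lo={b}
  L5 li={b,k} lo={b}
  L6 li={b} lo=∅

Interference:
  b: {d,i,k,v,z}
  d: {b,z}
  i: {b,k,z}
  k: {b,i,v,z}
  v: {b,k,z}
  z: {b,d,i,k,v}

Registers:
  {b,i,k,z} pairwise interfere (4-clique) ⇒ χ ≥ 4
  assign b→R0 d→R2 i→R3 k→R2 v→R3 z→R1 — no edge inside a register ⇒ χ ≤ 4
  χ = 4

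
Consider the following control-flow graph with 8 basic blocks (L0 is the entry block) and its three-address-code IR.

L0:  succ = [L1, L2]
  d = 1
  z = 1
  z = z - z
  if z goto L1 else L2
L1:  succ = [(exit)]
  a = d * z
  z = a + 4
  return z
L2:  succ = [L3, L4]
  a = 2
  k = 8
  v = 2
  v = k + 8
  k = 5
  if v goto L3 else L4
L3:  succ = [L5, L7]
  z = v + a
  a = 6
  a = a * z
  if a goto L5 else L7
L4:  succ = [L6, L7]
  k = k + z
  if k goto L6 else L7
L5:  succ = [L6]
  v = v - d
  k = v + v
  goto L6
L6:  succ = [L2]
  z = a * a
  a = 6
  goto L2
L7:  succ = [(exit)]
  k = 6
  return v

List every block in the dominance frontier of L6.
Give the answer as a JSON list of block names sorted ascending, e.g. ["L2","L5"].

idom tree: L1←L0 L2←L0 L3←L2 L4←L2 L5←L3 L6←L2 L7←L2
Dom at joins:
  L2: preds {L0,L6}: {L0} ∩ {L0,L2,L6} = {L0}; idom=L0
  L6: preds {L4,L5}: {L0,L2,L4} ∩ {L0,L2,L3,L5} = {L0,L2}; idom=L2
  L7: preds {L3,L4}: {L0,L2,L3} ∩ {L0,L2,L4} = {L0,L2}; idom=L2

DF derivation:
  L2←L0: walk · to L0
  L2←L6: walk L6→L2 to L0
  L6←L4: walk L4 to L2
  L6←L5: walk L5→L3 to L2
  L7←L3: walk L3 to L2
  L7←L4: walk L4 to L2
  L0 → ∅
  L1 → ∅
  L2 → {L2}
  L3 → {L6,L7}
  L4 → {L6,L7}
  L5 → {L6}
  L6 → {L2}
  L7 → ∅

DF(L6) = ["L2"]

Answer: ["L2"]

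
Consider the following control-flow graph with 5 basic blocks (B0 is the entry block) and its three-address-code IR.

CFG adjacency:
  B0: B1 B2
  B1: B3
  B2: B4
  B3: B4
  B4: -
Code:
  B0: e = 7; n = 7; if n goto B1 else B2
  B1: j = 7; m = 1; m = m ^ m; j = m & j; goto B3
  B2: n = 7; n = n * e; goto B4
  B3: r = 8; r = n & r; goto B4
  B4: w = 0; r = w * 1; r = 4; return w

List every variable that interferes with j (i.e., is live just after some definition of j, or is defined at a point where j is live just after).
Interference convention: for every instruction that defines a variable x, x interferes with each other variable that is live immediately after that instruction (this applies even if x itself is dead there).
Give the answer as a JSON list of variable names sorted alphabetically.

Per-block:
  B0 def {e,n} use ∅
  B1 def {j,m} use ∅
  B2 def {n} use {e}
  B3 def {r} use {n}
  B4 def {r,w} use ∅

Liveness:
  B0: in=∅ out={e,n}
  B1: in={n} out={n}
  B2: in={e} out=∅
  B3: in={n} out=∅
  B4: in=∅ out=∅

Interfere edges:
  e — {n}
  j — {m,n}
  m — {j,n}
  n — {e,j,m,r}
  r — {n,w}
  w — {r}

N(j) = ["m", "n"]

Answer: ["m", "n"]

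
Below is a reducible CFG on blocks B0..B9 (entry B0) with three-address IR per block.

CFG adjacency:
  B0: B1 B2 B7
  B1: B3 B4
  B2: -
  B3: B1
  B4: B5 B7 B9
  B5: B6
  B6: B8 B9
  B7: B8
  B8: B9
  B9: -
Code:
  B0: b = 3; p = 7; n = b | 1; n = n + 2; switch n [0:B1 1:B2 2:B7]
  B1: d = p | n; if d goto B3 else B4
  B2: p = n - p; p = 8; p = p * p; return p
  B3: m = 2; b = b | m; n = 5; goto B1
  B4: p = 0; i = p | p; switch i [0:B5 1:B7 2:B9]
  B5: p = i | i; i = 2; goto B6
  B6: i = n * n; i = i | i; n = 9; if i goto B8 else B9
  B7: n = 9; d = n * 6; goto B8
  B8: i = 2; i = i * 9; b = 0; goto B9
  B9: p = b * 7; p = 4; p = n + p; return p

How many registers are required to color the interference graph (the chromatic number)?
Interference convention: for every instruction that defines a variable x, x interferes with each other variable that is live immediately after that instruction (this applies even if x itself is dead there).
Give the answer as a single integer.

Block summaries:
  B0 def {b,n,p} use ∅
  B1 def {d} use {n,p}
  B2 def {p} use {n,p}
  B3 def {b,m,n} use {b}
  B4 def {i,p} use ∅
  B5 def {i,p} use {i}
  B6 def {i,n} use {n}
  B7 def {d,n} use ∅
  B8 def {b,i} use ∅
  B9 def {p} use {b,n}

Backward fixpoint:
  B0: in=∅ out={b,n,p}
  B1: in={b,n,p} out={b,n,p}
  B2: in={n,p} out=∅
  B3: in={b,p} out={b,n,p}
  B4: in={b,n} out={b,i,n}
  B5: in={b,i,n} out={b,n}
  B6: in={b,n} out={b,n}
  B7: in=∅ out={n}
  B8: in={n} out={b,n}
  B9: in={b,n} out=∅

Conflict graph:
  b↔{d,i,m,n,p}
  d↔{b,n,p}
  i↔{b,n}
  m↔{b,p}
  n↔{b,d,i,p}
  p↔{b,d,m,n}

Registers:
  lower bound: {b,d,n,p} mutually conflict ⇒ χ ≥ 4
  4-colouring: c0={b}  c1={m,n}  c2={i,p}  c3={d}
  χ = 4

Answer: 4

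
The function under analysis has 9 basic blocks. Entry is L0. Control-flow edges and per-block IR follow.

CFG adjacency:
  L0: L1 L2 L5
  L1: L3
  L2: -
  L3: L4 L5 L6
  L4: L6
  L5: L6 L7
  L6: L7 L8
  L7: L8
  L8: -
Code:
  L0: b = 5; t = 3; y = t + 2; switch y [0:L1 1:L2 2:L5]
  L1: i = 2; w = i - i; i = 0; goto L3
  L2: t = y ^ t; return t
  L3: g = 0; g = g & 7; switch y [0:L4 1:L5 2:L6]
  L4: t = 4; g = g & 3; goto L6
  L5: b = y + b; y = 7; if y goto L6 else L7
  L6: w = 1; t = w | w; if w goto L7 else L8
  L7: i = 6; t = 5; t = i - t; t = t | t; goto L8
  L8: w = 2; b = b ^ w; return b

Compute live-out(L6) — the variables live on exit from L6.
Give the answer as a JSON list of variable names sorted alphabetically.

Answer: ["b"]

Analysis:
def/use:
  L0: def={b,t,y} ue=∅
  L1: def={i,w} ue=∅
  L2: def={t} ue={t,y}
  L3: def={g} ue={y}
  L4: def={g,t} ue={g}
  L5: def={b,y} ue={b,y}
  L6: def={t,w} ue=∅
  L7: def={i,t} ue=∅
  L8: def={b,w} ue={b}

Liveness:
  live L0: ∅→{b,t,y}
  live L1: {b,y}→{b,y}
  live L2: {t,y}→∅
  live L3: {b,y}→{b,g,y}
  live L4: {b,g}→{b}
  live L5: {b,y}→{b}
  live L6: {b}→{b}
  live L7: {b}→{b}
  live L8: {b}→∅

live-out(L6) = ["b"]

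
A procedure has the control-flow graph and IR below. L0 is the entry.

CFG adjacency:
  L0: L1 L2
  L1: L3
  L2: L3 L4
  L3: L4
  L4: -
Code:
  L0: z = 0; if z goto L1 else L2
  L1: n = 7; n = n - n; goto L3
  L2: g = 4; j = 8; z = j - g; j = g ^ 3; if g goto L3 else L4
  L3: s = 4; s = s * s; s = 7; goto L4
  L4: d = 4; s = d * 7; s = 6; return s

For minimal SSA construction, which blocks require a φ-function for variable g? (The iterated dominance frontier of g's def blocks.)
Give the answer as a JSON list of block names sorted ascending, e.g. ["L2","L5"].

Answer: ["L3", "L4"]

Working:
idom tree: L1←L0 L2←L0 L3←L0 L4←L0
Join-block Dom:
  L3: preds {L1,L2}: {L0,L1} ∩ {L0,L2} = {L0}; idom=L0
  L4: preds {L2,L3}: {L0,L2} ∩ {L0,L3} = {L0}; idom=L0

DF derivation:
  join L3 pred L1: L1 stop@L0
  join L3 pred L2: L2 stop@L0
  join L4 pred L2: L2 stop@L0
  join L4 pred L3: L3 stop@L0
  L0 → ∅
  L1 → {L3}
  L2 → {L3,L4}
  L3 → {L4}
  L4 → ∅

φ for g: defs {L2}
  DF⁺ = {L3,L4}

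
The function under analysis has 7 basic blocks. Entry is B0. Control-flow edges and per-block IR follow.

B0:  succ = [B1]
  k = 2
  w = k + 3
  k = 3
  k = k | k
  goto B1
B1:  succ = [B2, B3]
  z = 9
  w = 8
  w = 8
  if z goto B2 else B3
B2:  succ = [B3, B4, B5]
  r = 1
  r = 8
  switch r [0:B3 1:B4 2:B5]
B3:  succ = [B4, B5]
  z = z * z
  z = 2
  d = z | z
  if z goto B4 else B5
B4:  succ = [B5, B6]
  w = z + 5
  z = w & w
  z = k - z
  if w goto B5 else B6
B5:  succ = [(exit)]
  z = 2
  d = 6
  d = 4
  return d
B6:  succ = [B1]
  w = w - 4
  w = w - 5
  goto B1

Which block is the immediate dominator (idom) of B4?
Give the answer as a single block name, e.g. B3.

idom tree: B1←B0 B2←B1 B3←B1 B4←B1 B5←B1 B6←B4
Dom at joins:
  B1: preds {B0,B6}: {B0} ∩ {B0,B1,B4,B6} = {B0}; idom=B0
  B3: preds {B1,B2}: {B0,B1} ∩ {B0,B1,B2} = {B0,B1}; idom=B1
  B4: preds {B2,B3}: {B0,B1,B2} ∩ {B0,B1,B3} = {B0,B1}; idom=B1
  B5: preds {B2,B3,B4}: {B0,B1,B2} ∩ {B0,B1,B3} ∩ {B0,B1,B4} = {B0,B1}; idom=B1

idom(B4) = B1

Answer: B1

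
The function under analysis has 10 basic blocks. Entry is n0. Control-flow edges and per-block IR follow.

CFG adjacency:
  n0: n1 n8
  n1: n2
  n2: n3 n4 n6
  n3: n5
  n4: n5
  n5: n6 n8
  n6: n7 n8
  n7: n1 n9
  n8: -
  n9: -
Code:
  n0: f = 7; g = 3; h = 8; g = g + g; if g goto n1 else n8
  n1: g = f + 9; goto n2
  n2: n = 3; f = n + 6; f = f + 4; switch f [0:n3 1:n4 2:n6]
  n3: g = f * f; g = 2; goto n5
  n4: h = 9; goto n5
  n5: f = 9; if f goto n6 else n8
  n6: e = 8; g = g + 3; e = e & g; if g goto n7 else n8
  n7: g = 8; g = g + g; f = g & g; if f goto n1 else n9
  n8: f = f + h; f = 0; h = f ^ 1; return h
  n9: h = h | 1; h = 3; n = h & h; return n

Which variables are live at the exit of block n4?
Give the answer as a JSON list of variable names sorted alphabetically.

Answer: ["g", "h"]

Analysis:
Per-block:
  n0: {f,g,h} / ∅
  n1: {g} / {f}
  n2: {f,n} / ∅
  n3: {g} / {f}
  n4: {h} / ∅
  n5: {f} / ∅
  n6: {e,g} / {g}
  n7: {f,g} / ∅
  n8: {f,h} / {f,h}
  n9: {h,n} / {h}

Backward fixpoint:
  n0: in=∅ out={f,h}
  n1: in={f,h} out={g,h}
  n2: in={g,h} out={f,g,h}
  n3: in={f,h} out={g,h}
  n4: in={g} out={g,h}
  n5: in={g,h} out={f,g,h}
  n6: in={f,g,h} out={f,h}
  n7: in={h} out={f,h}
  n8: in={f,h} out=∅
  n9: in={h} out=∅

live-out(n4) = ["g", "h"]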